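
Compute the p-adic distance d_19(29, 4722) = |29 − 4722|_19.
d_19(29, 4722) = 1/361

Step 1 — x − y = 29 − 4722 = -4693. Step 2 — v_19(-4693) = 2 (factor: -4693 = −(19^2 · 13); the sign does not affect v_p). Step 3 — |x − y|_19 = 19^{-2} = 1/361.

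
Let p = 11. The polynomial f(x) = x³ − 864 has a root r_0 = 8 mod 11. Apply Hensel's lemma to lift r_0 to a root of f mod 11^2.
r_1 = 30 (mod 121)

Hensel: r_{i+1} = r_i − f(r_i)/f′(r_i) mod 11^{i+2}, where f′(x) = 3x². Iterate:
  r_0 = 8 (mod 11)
  r_1 = 30 (mod 121)
Final: r = 30 with f(r) ≡ 0 mod 11^2.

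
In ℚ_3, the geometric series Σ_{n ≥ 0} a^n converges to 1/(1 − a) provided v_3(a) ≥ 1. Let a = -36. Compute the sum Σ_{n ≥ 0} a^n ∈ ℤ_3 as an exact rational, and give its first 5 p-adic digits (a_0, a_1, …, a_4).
Σ a^n = 1/(1 − a) = 1/37;  first 5 digits = (1, 0, 2, 1, 0)

v_3(a) = 2 ≥ 1, so the series converges in ℤ_3 to 1/(1 − a) = 1/(1 − (-36)) = 1/37. Expand this rational in ℤ_3: compute digits iteratively via d_i = x_i mod 3, x_{i+1} = (x_i − d_i)/3. The first 5 digits are (1, 0, 2, 1, 0).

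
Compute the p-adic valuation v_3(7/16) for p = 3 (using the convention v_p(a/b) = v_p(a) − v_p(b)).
v_3(7/16) = 0

Factor powers of 3 from the numerator and denominator of the reduced fraction: 7 = 3^0 · 7 and 16 = 3^0 · 16. Apply v_p(a/b) = v_p(a) − v_p(b): v_3(7/16) = 0 − 0 = 0.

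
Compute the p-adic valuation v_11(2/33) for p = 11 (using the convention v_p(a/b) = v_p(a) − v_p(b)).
v_11(2/33) = -1

Factor powers of 11 from the numerator and denominator of the reduced fraction: 2 = 11^0 · 2 and 33 = 11^1 · 3. Apply v_p(a/b) = v_p(a) − v_p(b): v_11(2/33) = 0 − 1 = -1.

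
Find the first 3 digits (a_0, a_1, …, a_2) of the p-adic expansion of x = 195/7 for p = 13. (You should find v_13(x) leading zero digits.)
(a_0, …, a_2) = (0, 4, 11)

v_13(195/7) = 1, so a_0 = ... = a_0 = 0. Factor out: x = 13^1 · u with u = 15/7 a unit in ℤ_13. Expand u iteratively via a_{v+i} = u_i mod 13, u_{i+1} = (u_i − a_{v+i})/13:
  u_0 = 15/7;  a_1 = 4;  u_1 = (u_0 − 4)/13 = -1/7
  u_1 = -1/7;  a_2 = 11;  u_2 = (u_1 − 11)/13 = -6/7
Digits: (0, 4, 11).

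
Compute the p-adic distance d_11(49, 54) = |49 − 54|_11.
d_11(49, 54) = 1

Step 1 — x − y = 49 − 54 = -5. Step 2 — v_11(-5) = 0 (factor: -5 = −(11^0 · 5); the sign does not affect v_p). Step 3 — |x − y|_11 = 11^{0} = 1.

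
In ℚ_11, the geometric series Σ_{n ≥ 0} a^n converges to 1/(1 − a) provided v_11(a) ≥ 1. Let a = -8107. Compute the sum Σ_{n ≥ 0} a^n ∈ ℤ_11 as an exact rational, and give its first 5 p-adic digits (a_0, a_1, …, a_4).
Σ a^n = 1/(1 − a) = 1/8108;  first 5 digits = (1, 0, 10, 4, 0)

v_11(a) = 2 ≥ 1, so the series converges in ℤ_11 to 1/(1 − a) = 1/(1 − (-8107)) = 1/8108. Expand this rational in ℤ_11: compute digits iteratively via d_i = x_i mod 11, x_{i+1} = (x_i − d_i)/11. The first 5 digits are (1, 0, 10, 4, 0).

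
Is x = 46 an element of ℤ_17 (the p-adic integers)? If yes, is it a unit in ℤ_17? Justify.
x ∈ ℤ_17^× (unit); v_17(x) = 0

ℤ_17 = {x ∈ ℚ_17 : v_17(x) ≥ 0} and ℤ_17^× = {x ∈ ℤ_17 : v_17(x) = 0}. Here v_17(46) = v_17(num) − v_17(den) = 0; compare against these criteria.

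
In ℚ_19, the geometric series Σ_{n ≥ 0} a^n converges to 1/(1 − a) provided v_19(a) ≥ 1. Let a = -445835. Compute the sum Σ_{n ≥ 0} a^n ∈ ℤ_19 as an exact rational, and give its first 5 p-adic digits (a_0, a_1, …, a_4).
Σ a^n = 1/(1 − a) = 1/445836;  first 5 digits = (1, 0, 0, 11, 15)

v_19(a) = 3 ≥ 1, so the series converges in ℤ_19 to 1/(1 − a) = 1/(1 − (-445835)) = 1/445836. Expand this rational in ℤ_19: compute digits iteratively via d_i = x_i mod 19, x_{i+1} = (x_i − d_i)/19. The first 5 digits are (1, 0, 0, 11, 15).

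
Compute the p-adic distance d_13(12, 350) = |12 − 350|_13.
d_13(12, 350) = 1/169

Step 1 — x − y = 12 − 350 = -338. Step 2 — v_13(-338) = 2 (factor: -338 = −(13^2 · 2); the sign does not affect v_p). Step 3 — |x − y|_13 = 13^{-2} = 1/169.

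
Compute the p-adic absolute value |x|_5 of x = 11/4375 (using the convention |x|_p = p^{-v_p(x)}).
|11/4375|_5 = 625

Step 1 — compute v_5(x) by factoring powers of 5 out of the numerator and denominator: v_5(11/4375) = -4. Step 2 — apply |x|_p = p^{-v_p(x)} = 5^{4} = 625.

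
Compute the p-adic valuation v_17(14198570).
v_17(14198570) = 5

v_17(n) is the largest exponent k such that 17^k divides n. Factor out: 14198570 = 17^5 · 10. (Sign doesn't affect v_p.) So v_17(14198570) = 5.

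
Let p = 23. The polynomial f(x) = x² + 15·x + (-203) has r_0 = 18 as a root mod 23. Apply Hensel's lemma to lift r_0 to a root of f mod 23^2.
r_1 = 363 (mod 529)

Hensel: r_{i+1} = r_i − f(r_i)·(f′(r_i))^{-1} mod 23^{i+2}, f′(x) = 2x + 15. Iterate:
  r_0 = 18 (mod 23)
  r_1 = 363 (mod 529)
Final: r = 363 satisfies f(r) ≡ 0 mod 23^2.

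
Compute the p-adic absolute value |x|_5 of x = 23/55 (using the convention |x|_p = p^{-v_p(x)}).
|23/55|_5 = 5

Step 1 — compute v_5(x) by factoring powers of 5 out of the numerator and denominator: v_5(23/55) = -1. Step 2 — apply |x|_p = p^{-v_p(x)} = 5^{1} = 5.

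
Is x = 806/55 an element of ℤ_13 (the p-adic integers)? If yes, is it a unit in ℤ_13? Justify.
x ∈ ℤ_13 but not a unit; v_13(x) = 1 > 0

ℤ_13 = {x ∈ ℚ_13 : v_13(x) ≥ 0} and ℤ_13^× = {x ∈ ℤ_13 : v_13(x) = 0}. Here v_13(806/55) = v_13(num) − v_13(den) = 1; compare against these criteria.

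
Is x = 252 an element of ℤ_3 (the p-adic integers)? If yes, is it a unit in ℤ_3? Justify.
x ∈ ℤ_3 but not a unit; v_3(x) = 2 > 0

ℤ_3 = {x ∈ ℚ_3 : v_3(x) ≥ 0} and ℤ_3^× = {x ∈ ℤ_3 : v_3(x) = 0}. Here v_3(252) = v_3(num) − v_3(den) = 2; compare against these criteria.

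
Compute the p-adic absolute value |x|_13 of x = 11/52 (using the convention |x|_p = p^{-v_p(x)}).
|11/52|_13 = 13

Step 1 — compute v_13(x) by factoring powers of 13 out of the numerator and denominator: v_13(11/52) = -1. Step 2 — apply |x|_p = p^{-v_p(x)} = 13^{1} = 13.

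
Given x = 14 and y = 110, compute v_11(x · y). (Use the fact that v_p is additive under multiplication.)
v_11(1540) = 1

v_p(x) = 0 (factor: 14 = 11^0 · 14); v_p(y) = 1 (factor: 110 = 11^1 · 10). Additivity: v_p(xy) = v_p(x) + v_p(y) = 0 + 1 = 1. (Direct check: xy = 1540 = 11^1 · (140).)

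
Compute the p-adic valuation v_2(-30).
v_2(-30) = 1

v_2(n) is the largest exponent k such that 2^k divides n. Factor out: -30 = -2^1 · 15. (Sign doesn't affect v_p.) So v_2(-30) = 1.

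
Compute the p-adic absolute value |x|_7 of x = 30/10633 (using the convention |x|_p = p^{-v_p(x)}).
|30/10633|_7 = 343

Step 1 — compute v_7(x) by factoring powers of 7 out of the numerator and denominator: v_7(30/10633) = -3. Step 2 — apply |x|_p = p^{-v_p(x)} = 7^{3} = 343.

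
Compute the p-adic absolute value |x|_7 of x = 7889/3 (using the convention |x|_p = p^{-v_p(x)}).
|7889/3|_7 = 1/343

Step 1 — compute v_7(x) by factoring powers of 7 out of the numerator and denominator: v_7(7889/3) = 3. Step 2 — apply |x|_p = p^{-v_p(x)} = 7^{-3} = 1/343.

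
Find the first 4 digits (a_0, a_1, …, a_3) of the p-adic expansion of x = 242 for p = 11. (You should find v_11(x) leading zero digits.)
(a_0, …, a_3) = (0, 0, 2, 0)

v_11(242) = 2, so a_0 = ... = a_1 = 0. Factor out: x = 11^2 · u with u = 2 a unit in ℤ_11. Expand u iteratively via a_{v+i} = u_i mod 11, u_{i+1} = (u_i − a_{v+i})/11:
  u_0 = 2;  a_2 = 2;  u_1 = (u_0 − 2)/11 = 0
  u_1 = 0;  a_3 = 0;  u_2 = (u_1 − 0)/11 = 0
Digits: (0, 0, 2, 0).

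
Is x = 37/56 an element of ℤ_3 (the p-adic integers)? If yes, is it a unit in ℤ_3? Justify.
x ∈ ℤ_3^× (unit); v_3(x) = 0

ℤ_3 = {x ∈ ℚ_3 : v_3(x) ≥ 0} and ℤ_3^× = {x ∈ ℤ_3 : v_3(x) = 0}. Here v_3(37/56) = v_3(num) − v_3(den) = 0; compare against these criteria.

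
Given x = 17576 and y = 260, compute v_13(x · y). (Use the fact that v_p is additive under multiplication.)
v_13(4569760) = 4

v_p(x) = 3 (factor: 17576 = 13^3 · 8); v_p(y) = 1 (factor: 260 = 13^1 · 20). Additivity: v_p(xy) = v_p(x) + v_p(y) = 3 + 1 = 4. (Direct check: xy = 4569760 = 13^4 · (160).)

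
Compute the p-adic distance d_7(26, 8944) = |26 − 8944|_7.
d_7(26, 8944) = 1/343

Step 1 — x − y = 26 − 8944 = -8918. Step 2 — v_7(-8918) = 3 (factor: -8918 = −(7^3 · 26); the sign does not affect v_p). Step 3 — |x − y|_7 = 7^{-3} = 1/343.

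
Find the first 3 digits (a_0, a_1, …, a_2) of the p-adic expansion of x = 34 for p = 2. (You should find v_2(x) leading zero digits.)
(a_0, …, a_2) = (0, 1, 0)

v_2(34) = 1, so a_0 = ... = a_0 = 0. Factor out: x = 2^1 · u with u = 17 a unit in ℤ_2. Expand u iteratively via a_{v+i} = u_i mod 2, u_{i+1} = (u_i − a_{v+i})/2:
  u_0 = 17;  a_1 = 1;  u_1 = (u_0 − 1)/2 = 8
  u_1 = 8;  a_2 = 0;  u_2 = (u_1 − 0)/2 = 4
Digits: (0, 1, 0).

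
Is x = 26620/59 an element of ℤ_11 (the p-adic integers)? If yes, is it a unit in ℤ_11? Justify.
x ∈ ℤ_11 but not a unit; v_11(x) = 3 > 0

ℤ_11 = {x ∈ ℚ_11 : v_11(x) ≥ 0} and ℤ_11^× = {x ∈ ℤ_11 : v_11(x) = 0}. Here v_11(26620/59) = v_11(num) − v_11(den) = 3; compare against these criteria.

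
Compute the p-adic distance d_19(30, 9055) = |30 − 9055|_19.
d_19(30, 9055) = 1/361

Step 1 — x − y = 30 − 9055 = -9025. Step 2 — v_19(-9025) = 2 (factor: -9025 = −(19^2 · 25); the sign does not affect v_p). Step 3 — |x − y|_19 = 19^{-2} = 1/361.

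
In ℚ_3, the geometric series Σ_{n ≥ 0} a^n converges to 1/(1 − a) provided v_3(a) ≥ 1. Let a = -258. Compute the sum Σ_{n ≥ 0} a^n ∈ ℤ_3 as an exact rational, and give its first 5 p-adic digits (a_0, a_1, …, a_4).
Σ a^n = 1/(1 − a) = 1/259;  first 5 digits = (1, 1, 2, 2, 0)

v_3(a) = 1 ≥ 1, so the series converges in ℤ_3 to 1/(1 − a) = 1/(1 − (-258)) = 1/259. Expand this rational in ℤ_3: compute digits iteratively via d_i = x_i mod 3, x_{i+1} = (x_i − d_i)/3. The first 5 digits are (1, 1, 2, 2, 0).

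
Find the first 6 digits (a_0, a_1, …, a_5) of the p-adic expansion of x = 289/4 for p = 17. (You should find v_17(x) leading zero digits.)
(a_0, …, a_5) = (0, 0, 13, 12, 12, 12)

v_17(289/4) = 2, so a_0 = ... = a_1 = 0. Factor out: x = 17^2 · u with u = 1/4 a unit in ℤ_17. Expand u iteratively via a_{v+i} = u_i mod 17, u_{i+1} = (u_i − a_{v+i})/17:
  u_0 = 1/4;  a_2 = 13;  u_1 = (u_0 − 13)/17 = -3/4
  u_1 = -3/4;  a_3 = 12;  u_2 = (u_1 − 12)/17 = -3/4
  u_2 = -3/4;  a_4 = 12;  u_3 = (u_2 − 12)/17 = -3/4
  u_3 = -3/4;  a_5 = 12;  u_4 = (u_3 − 12)/17 = -3/4
Digits: (0, 0, 13, 12, 12, 12).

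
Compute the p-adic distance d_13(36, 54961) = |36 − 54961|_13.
d_13(36, 54961) = 1/2197

Step 1 — x − y = 36 − 54961 = -54925. Step 2 — v_13(-54925) = 3 (factor: -54925 = −(13^3 · 25); the sign does not affect v_p). Step 3 — |x − y|_13 = 13^{-3} = 1/2197.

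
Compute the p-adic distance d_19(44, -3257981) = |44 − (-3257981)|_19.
d_19(44, -3257981) = 1/130321

Step 1 — x − y = 44 − (-3257981) = 3258025. Step 2 — v_19(3258025) = 4 (factor: 3258025 = (19^4 · 25); the sign does not affect v_p). Step 3 — |x − y|_19 = 19^{-4} = 1/130321.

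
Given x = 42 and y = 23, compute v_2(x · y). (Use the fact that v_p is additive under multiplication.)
v_2(966) = 1

v_p(x) = 1 (factor: 42 = 2^1 · 21); v_p(y) = 0 (factor: 23 = 2^0 · 23). Additivity: v_p(xy) = v_p(x) + v_p(y) = 1 + 0 = 1. (Direct check: xy = 966 = 2^1 · (483).)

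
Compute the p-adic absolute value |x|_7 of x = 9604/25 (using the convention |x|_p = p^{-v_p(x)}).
|9604/25|_7 = 1/2401

Step 1 — compute v_7(x) by factoring powers of 7 out of the numerator and denominator: v_7(9604/25) = 4. Step 2 — apply |x|_p = p^{-v_p(x)} = 7^{-4} = 1/2401.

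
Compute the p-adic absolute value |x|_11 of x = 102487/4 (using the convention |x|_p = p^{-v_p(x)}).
|102487/4|_11 = 1/14641

Step 1 — compute v_11(x) by factoring powers of 11 out of the numerator and denominator: v_11(102487/4) = 4. Step 2 — apply |x|_p = p^{-v_p(x)} = 11^{-4} = 1/14641.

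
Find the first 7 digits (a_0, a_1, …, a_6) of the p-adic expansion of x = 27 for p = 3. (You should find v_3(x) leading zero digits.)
(a_0, …, a_6) = (0, 0, 0, 1, 0, 0, 0)

v_3(27) = 3, so a_0 = ... = a_2 = 0. Factor out: x = 3^3 · u with u = 1 a unit in ℤ_3. Expand u iteratively via a_{v+i} = u_i mod 3, u_{i+1} = (u_i − a_{v+i})/3:
  u_0 = 1;  a_3 = 1;  u_1 = (u_0 − 1)/3 = 0
  u_1 = 0;  a_4 = 0;  u_2 = (u_1 − 0)/3 = 0
  u_2 = 0;  a_5 = 0;  u_3 = (u_2 − 0)/3 = 0
  u_3 = 0;  a_6 = 0;  u_4 = (u_3 − 0)/3 = 0
Digits: (0, 0, 0, 1, 0, 0, 0).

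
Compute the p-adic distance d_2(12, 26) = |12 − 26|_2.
d_2(12, 26) = 1/2

Step 1 — x − y = 12 − 26 = -14. Step 2 — v_2(-14) = 1 (factor: -14 = −(2^1 · 7); the sign does not affect v_p). Step 3 — |x − y|_2 = 2^{-1} = 1/2.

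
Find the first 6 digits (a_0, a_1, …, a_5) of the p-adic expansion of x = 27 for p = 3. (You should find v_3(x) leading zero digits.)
(a_0, …, a_5) = (0, 0, 0, 1, 0, 0)

v_3(27) = 3, so a_0 = ... = a_2 = 0. Factor out: x = 3^3 · u with u = 1 a unit in ℤ_3. Expand u iteratively via a_{v+i} = u_i mod 3, u_{i+1} = (u_i − a_{v+i})/3:
  u_0 = 1;  a_3 = 1;  u_1 = (u_0 − 1)/3 = 0
  u_1 = 0;  a_4 = 0;  u_2 = (u_1 − 0)/3 = 0
  u_2 = 0;  a_5 = 0;  u_3 = (u_2 − 0)/3 = 0
Digits: (0, 0, 0, 1, 0, 0).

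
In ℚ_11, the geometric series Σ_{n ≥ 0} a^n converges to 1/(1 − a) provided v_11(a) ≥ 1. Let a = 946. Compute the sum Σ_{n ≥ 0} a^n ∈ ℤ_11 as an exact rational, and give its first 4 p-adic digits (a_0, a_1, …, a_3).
Σ a^n = 1/(1 − a) = -1/945;  first 4 digits = (1, 9, 0, 5)

v_11(a) = 1 ≥ 1, so the series converges in ℤ_11 to 1/(1 − a) = 1/(1 − 946) = -1/945. Expand this rational in ℤ_11: compute digits iteratively via d_i = x_i mod 11, x_{i+1} = (x_i − d_i)/11. The first 4 digits are (1, 9, 0, 5).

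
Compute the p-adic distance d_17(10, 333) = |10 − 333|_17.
d_17(10, 333) = 1/17

Step 1 — x − y = 10 − 333 = -323. Step 2 — v_17(-323) = 1 (factor: -323 = −(17^1 · 19); the sign does not affect v_p). Step 3 — |x − y|_17 = 17^{-1} = 1/17.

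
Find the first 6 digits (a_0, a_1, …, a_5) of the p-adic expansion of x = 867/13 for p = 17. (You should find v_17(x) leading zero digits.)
(a_0, …, a_5) = (0, 0, 12, 15, 3, 5)

v_17(867/13) = 2, so a_0 = ... = a_1 = 0. Factor out: x = 17^2 · u with u = 3/13 a unit in ℤ_17. Expand u iteratively via a_{v+i} = u_i mod 17, u_{i+1} = (u_i − a_{v+i})/17:
  u_0 = 3/13;  a_2 = 12;  u_1 = (u_0 − 12)/17 = -9/13
  u_1 = -9/13;  a_3 = 15;  u_2 = (u_1 − 15)/17 = -12/13
  u_2 = -12/13;  a_4 = 3;  u_3 = (u_2 − 3)/17 = -3/13
  u_3 = -3/13;  a_5 = 5;  u_4 = (u_3 − 5)/17 = -4/13
Digits: (0, 0, 12, 15, 3, 5).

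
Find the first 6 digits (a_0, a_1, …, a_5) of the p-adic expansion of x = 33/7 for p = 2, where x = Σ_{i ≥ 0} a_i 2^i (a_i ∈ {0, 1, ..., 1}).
(a_0, …, a_5) = (1, 1, 1, 0, 1, 0)

v_2(33/7) = 0 (numerator and denominator both coprime to 2), so x ∈ ℤ_2^×. Compute digits iteratively via a_i = x_i mod 2, x_{i+1} = (x_i − a_i)/2, with x_0 = x:
  x_0 = 33/7;  a_0 = 1;  x_1 = (x_0 − 1)/2 = 13/7
  x_1 = 13/7;  a_1 = 1;  x_2 = (x_1 − 1)/2 = 3/7
  x_2 = 3/7;  a_2 = 1;  x_3 = (x_2 − 1)/2 = -2/7
  x_3 = -2/7;  a_3 = 0;  x_4 = (x_3 − 0)/2 = -1/7
  x_4 = -1/7;  a_4 = 1;  x_5 = (x_4 − 1)/2 = -4/7
  x_5 = -4/7;  a_5 = 0;  x_6 = (x_5 − 0)/2 = -2/7
Digits: (1, 1, 1, 0, 1, 0).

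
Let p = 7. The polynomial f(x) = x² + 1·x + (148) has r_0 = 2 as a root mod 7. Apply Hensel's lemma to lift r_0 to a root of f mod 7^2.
r_1 = 30 (mod 49)

Hensel: r_{i+1} = r_i − f(r_i)·(f′(r_i))^{-1} mod 7^{i+2}, f′(x) = 2x + 1. Iterate:
  r_0 = 2 (mod 7)
  r_1 = 30 (mod 49)
Final: r = 30 satisfies f(r) ≡ 0 mod 7^2.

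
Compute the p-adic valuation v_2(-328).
v_2(-328) = 3

v_2(n) is the largest exponent k such that 2^k divides n. Factor out: -328 = -2^3 · 41. (Sign doesn't affect v_p.) So v_2(-328) = 3.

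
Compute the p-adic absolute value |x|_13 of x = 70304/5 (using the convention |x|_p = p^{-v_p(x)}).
|70304/5|_13 = 1/2197

Step 1 — compute v_13(x) by factoring powers of 13 out of the numerator and denominator: v_13(70304/5) = 3. Step 2 — apply |x|_p = p^{-v_p(x)} = 13^{-3} = 1/2197.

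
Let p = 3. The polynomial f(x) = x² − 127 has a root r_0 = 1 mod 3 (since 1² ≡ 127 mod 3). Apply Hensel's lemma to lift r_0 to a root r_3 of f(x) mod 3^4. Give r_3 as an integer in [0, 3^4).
r_3 = 64 (mod 81)

Hensel's recurrence: r_{i+1} = r_i − f(r_i)·(f′(r_i))^{-1} mod 3^{i+2}, with f′(x) = 2x. Iterate:
  r_0 = 1 (mod 3)
  r_1 = 1 (mod 9)
  r_2 = 10 (mod 27)
  r_3 = 64 (mod 81)
Final: r_3 = 64, and one checks f(r_3) ≡ 0 mod 3^4.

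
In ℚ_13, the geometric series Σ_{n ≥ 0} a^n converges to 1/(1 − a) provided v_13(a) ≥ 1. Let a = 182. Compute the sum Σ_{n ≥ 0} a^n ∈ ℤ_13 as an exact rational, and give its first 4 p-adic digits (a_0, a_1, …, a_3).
Σ a^n = 1/(1 − a) = -1/181;  first 4 digits = (1, 1, 2, 3)

v_13(a) = 1 ≥ 1, so the series converges in ℤ_13 to 1/(1 − a) = 1/(1 − 182) = -1/181. Expand this rational in ℤ_13: compute digits iteratively via d_i = x_i mod 13, x_{i+1} = (x_i − d_i)/13. The first 4 digits are (1, 1, 2, 3).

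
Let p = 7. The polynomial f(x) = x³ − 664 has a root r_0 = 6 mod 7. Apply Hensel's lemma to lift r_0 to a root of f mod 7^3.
r_2 = 41 (mod 343)

Hensel: r_{i+1} = r_i − f(r_i)/f′(r_i) mod 7^{i+2}, where f′(x) = 3x². Iterate:
  r_0 = 6 (mod 7)
  r_1 = 41 (mod 49)
  r_2 = 41 (mod 343)
Final: r = 41 with f(r) ≡ 0 mod 7^3.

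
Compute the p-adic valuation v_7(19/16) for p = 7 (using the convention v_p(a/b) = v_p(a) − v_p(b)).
v_7(19/16) = 0

Factor powers of 7 from the numerator and denominator of the reduced fraction: 19 = 7^0 · 19 and 16 = 7^0 · 16. Apply v_p(a/b) = v_p(a) − v_p(b): v_7(19/16) = 0 − 0 = 0.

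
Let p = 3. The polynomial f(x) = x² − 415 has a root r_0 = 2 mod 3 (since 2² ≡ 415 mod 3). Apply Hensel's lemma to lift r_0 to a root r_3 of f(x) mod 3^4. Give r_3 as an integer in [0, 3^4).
r_3 = 35 (mod 81)

Hensel's recurrence: r_{i+1} = r_i − f(r_i)·(f′(r_i))^{-1} mod 3^{i+2}, with f′(x) = 2x. Iterate:
  r_0 = 2 (mod 3)
  r_1 = 8 (mod 9)
  r_2 = 8 (mod 27)
  r_3 = 35 (mod 81)
Final: r_3 = 35, and one checks f(r_3) ≡ 0 mod 3^4.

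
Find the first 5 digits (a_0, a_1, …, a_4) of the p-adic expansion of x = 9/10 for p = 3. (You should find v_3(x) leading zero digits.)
(a_0, …, a_4) = (0, 0, 1, 0, 2)

v_3(9/10) = 2, so a_0 = ... = a_1 = 0. Factor out: x = 3^2 · u with u = 1/10 a unit in ℤ_3. Expand u iteratively via a_{v+i} = u_i mod 3, u_{i+1} = (u_i − a_{v+i})/3:
  u_0 = 1/10;  a_2 = 1;  u_1 = (u_0 − 1)/3 = -3/10
  u_1 = -3/10;  a_3 = 0;  u_2 = (u_1 − 0)/3 = -1/10
  u_2 = -1/10;  a_4 = 2;  u_3 = (u_2 − 2)/3 = -7/10
Digits: (0, 0, 1, 0, 2).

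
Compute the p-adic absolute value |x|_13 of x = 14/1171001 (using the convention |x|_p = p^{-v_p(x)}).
|14/1171001|_13 = 28561

Step 1 — compute v_13(x) by factoring powers of 13 out of the numerator and denominator: v_13(14/1171001) = -4. Step 2 — apply |x|_p = p^{-v_p(x)} = 13^{4} = 28561.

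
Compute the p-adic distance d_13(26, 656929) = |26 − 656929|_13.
d_13(26, 656929) = 1/28561

Step 1 — x − y = 26 − 656929 = -656903. Step 2 — v_13(-656903) = 4 (factor: -656903 = −(13^4 · 23); the sign does not affect v_p). Step 3 — |x − y|_13 = 13^{-4} = 1/28561.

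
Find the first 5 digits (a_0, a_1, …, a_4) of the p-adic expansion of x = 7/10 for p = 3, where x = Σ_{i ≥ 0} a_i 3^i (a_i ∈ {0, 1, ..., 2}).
(a_0, …, a_4) = (1, 2, 2, 0, 0)

v_3(7/10) = 0 (numerator and denominator both coprime to 3), so x ∈ ℤ_3^×. Compute digits iteratively via a_i = x_i mod 3, x_{i+1} = (x_i − a_i)/3, with x_0 = x:
  x_0 = 7/10;  a_0 = 1;  x_1 = (x_0 − 1)/3 = -1/10
  x_1 = -1/10;  a_1 = 2;  x_2 = (x_1 − 2)/3 = -7/10
  x_2 = -7/10;  a_2 = 2;  x_3 = (x_2 − 2)/3 = -9/10
  x_3 = -9/10;  a_3 = 0;  x_4 = (x_3 − 0)/3 = -3/10
  x_4 = -3/10;  a_4 = 0;  x_5 = (x_4 − 0)/3 = -1/10
Digits: (1, 2, 2, 0, 0).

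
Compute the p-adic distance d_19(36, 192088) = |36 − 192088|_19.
d_19(36, 192088) = 1/6859

Step 1 — x − y = 36 − 192088 = -192052. Step 2 — v_19(-192052) = 3 (factor: -192052 = −(19^3 · 28); the sign does not affect v_p). Step 3 — |x − y|_19 = 19^{-3} = 1/6859.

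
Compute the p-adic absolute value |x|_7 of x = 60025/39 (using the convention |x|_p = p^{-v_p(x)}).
|60025/39|_7 = 1/2401

Step 1 — compute v_7(x) by factoring powers of 7 out of the numerator and denominator: v_7(60025/39) = 4. Step 2 — apply |x|_p = p^{-v_p(x)} = 7^{-4} = 1/2401.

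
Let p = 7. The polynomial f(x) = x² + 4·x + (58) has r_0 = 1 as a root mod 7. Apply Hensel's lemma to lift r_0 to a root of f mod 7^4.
r_3 = 358 (mod 2401)

Hensel: r_{i+1} = r_i − f(r_i)·(f′(r_i))^{-1} mod 7^{i+2}, f′(x) = 2x + 4. Iterate:
  r_0 = 1 (mod 7)
  r_1 = 15 (mod 49)
  r_2 = 15 (mod 343)
  r_3 = 358 (mod 2401)
Final: r = 358 satisfies f(r) ≡ 0 mod 7^4.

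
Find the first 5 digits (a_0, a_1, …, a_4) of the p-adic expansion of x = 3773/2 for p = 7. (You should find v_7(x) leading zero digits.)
(a_0, …, a_4) = (0, 0, 0, 2, 4)

v_7(3773/2) = 3, so a_0 = ... = a_2 = 0. Factor out: x = 7^3 · u with u = 11/2 a unit in ℤ_7. Expand u iteratively via a_{v+i} = u_i mod 7, u_{i+1} = (u_i − a_{v+i})/7:
  u_0 = 11/2;  a_3 = 2;  u_1 = (u_0 − 2)/7 = 1/2
  u_1 = 1/2;  a_4 = 4;  u_2 = (u_1 − 4)/7 = -1/2
Digits: (0, 0, 0, 2, 4).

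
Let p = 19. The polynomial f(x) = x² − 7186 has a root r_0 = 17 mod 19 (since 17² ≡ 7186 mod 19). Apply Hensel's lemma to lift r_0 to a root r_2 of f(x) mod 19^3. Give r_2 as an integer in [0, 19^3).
r_2 = 3798 (mod 6859)

Hensel's recurrence: r_{i+1} = r_i − f(r_i)·(f′(r_i))^{-1} mod 19^{i+2}, with f′(x) = 2x. Iterate:
  r_0 = 17 (mod 19)
  r_1 = 188 (mod 361)
  r_2 = 3798 (mod 6859)
Final: r_2 = 3798, and one checks f(r_2) ≡ 0 mod 19^3.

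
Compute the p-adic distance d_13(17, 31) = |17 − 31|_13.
d_13(17, 31) = 1

Step 1 — x − y = 17 − 31 = -14. Step 2 — v_13(-14) = 0 (factor: -14 = −(13^0 · 14); the sign does not affect v_p). Step 3 — |x − y|_13 = 13^{0} = 1.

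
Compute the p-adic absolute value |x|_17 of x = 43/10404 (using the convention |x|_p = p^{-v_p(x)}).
|43/10404|_17 = 289

Step 1 — compute v_17(x) by factoring powers of 17 out of the numerator and denominator: v_17(43/10404) = -2. Step 2 — apply |x|_p = p^{-v_p(x)} = 17^{2} = 289.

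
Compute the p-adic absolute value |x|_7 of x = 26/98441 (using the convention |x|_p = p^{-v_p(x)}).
|26/98441|_7 = 2401

Step 1 — compute v_7(x) by factoring powers of 7 out of the numerator and denominator: v_7(26/98441) = -4. Step 2 — apply |x|_p = p^{-v_p(x)} = 7^{4} = 2401.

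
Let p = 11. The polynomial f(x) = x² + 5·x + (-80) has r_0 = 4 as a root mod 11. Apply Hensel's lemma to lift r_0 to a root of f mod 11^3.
r_2 = 994 (mod 1331)

Hensel: r_{i+1} = r_i − f(r_i)·(f′(r_i))^{-1} mod 11^{i+2}, f′(x) = 2x + 5. Iterate:
  r_0 = 4 (mod 11)
  r_1 = 26 (mod 121)
  r_2 = 994 (mod 1331)
Final: r = 994 satisfies f(r) ≡ 0 mod 11^3.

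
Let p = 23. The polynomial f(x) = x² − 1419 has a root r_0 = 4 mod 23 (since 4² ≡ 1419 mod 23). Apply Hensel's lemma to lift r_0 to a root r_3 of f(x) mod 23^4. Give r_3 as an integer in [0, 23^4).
r_3 = 88324 (mod 279841)

Hensel's recurrence: r_{i+1} = r_i − f(r_i)·(f′(r_i))^{-1} mod 23^{i+2}, with f′(x) = 2x. Iterate:
  r_0 = 4 (mod 23)
  r_1 = 510 (mod 529)
  r_2 = 3155 (mod 12167)
  r_3 = 88324 (mod 279841)
Final: r_3 = 88324, and one checks f(r_3) ≡ 0 mod 23^4.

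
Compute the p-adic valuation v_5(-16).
v_5(-16) = 0

v_5(n) is the largest exponent k such that 5^k divides n. Factor out: -16 = -5^0 · 16. (Sign doesn't affect v_p.) So v_5(-16) = 0.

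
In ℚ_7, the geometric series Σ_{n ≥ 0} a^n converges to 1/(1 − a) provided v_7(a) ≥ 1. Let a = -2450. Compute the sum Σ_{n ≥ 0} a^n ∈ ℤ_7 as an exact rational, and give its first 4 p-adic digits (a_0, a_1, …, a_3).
Σ a^n = 1/(1 − a) = 1/2451;  first 4 digits = (1, 0, 6, 6)

v_7(a) = 2 ≥ 1, so the series converges in ℤ_7 to 1/(1 − a) = 1/(1 − (-2450)) = 1/2451. Expand this rational in ℤ_7: compute digits iteratively via d_i = x_i mod 7, x_{i+1} = (x_i − d_i)/7. The first 4 digits are (1, 0, 6, 6).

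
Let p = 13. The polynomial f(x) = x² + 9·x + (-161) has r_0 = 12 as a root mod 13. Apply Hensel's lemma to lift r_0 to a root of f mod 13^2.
r_1 = 168 (mod 169)

Hensel: r_{i+1} = r_i − f(r_i)·(f′(r_i))^{-1} mod 13^{i+2}, f′(x) = 2x + 9. Iterate:
  r_0 = 12 (mod 13)
  r_1 = 168 (mod 169)
Final: r = 168 satisfies f(r) ≡ 0 mod 13^2.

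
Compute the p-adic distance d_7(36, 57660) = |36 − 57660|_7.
d_7(36, 57660) = 1/2401

Step 1 — x − y = 36 − 57660 = -57624. Step 2 — v_7(-57624) = 4 (factor: -57624 = −(7^4 · 24); the sign does not affect v_p). Step 3 — |x − y|_7 = 7^{-4} = 1/2401.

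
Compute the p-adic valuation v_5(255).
v_5(255) = 1

v_5(n) is the largest exponent k such that 5^k divides n. Factor out: 255 = 5^1 · 51. (Sign doesn't affect v_p.) So v_5(255) = 1.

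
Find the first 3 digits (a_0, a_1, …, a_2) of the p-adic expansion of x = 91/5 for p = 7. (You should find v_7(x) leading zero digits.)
(a_0, …, a_2) = (0, 4, 4)

v_7(91/5) = 1, so a_0 = ... = a_0 = 0. Factor out: x = 7^1 · u with u = 13/5 a unit in ℤ_7. Expand u iteratively via a_{v+i} = u_i mod 7, u_{i+1} = (u_i − a_{v+i})/7:
  u_0 = 13/5;  a_1 = 4;  u_1 = (u_0 − 4)/7 = -1/5
  u_1 = -1/5;  a_2 = 4;  u_2 = (u_1 − 4)/7 = -3/5
Digits: (0, 4, 4).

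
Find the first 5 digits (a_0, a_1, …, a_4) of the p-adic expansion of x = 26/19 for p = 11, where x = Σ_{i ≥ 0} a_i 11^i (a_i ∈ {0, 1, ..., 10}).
(a_0, …, a_4) = (6, 10, 6, 4, 10)

v_11(26/19) = 0 (numerator and denominator both coprime to 11), so x ∈ ℤ_11^×. Compute digits iteratively via a_i = x_i mod 11, x_{i+1} = (x_i − a_i)/11, with x_0 = x:
  x_0 = 26/19;  a_0 = 6;  x_1 = (x_0 − 6)/11 = -8/19
  x_1 = -8/19;  a_1 = 10;  x_2 = (x_1 − 10)/11 = -18/19
  x_2 = -18/19;  a_2 = 6;  x_3 = (x_2 − 6)/11 = -12/19
  x_3 = -12/19;  a_3 = 4;  x_4 = (x_3 − 4)/11 = -8/19
  x_4 = -8/19;  a_4 = 10;  x_5 = (x_4 − 10)/11 = -18/19
Digits: (6, 10, 6, 4, 10).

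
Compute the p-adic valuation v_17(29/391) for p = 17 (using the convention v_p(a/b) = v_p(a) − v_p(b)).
v_17(29/391) = -1

Factor powers of 17 from the numerator and denominator of the reduced fraction: 29 = 17^0 · 29 and 391 = 17^1 · 23. Apply v_p(a/b) = v_p(a) − v_p(b): v_17(29/391) = 0 − 1 = -1.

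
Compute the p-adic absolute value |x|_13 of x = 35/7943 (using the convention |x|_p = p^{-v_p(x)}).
|35/7943|_13 = 169

Step 1 — compute v_13(x) by factoring powers of 13 out of the numerator and denominator: v_13(35/7943) = -2. Step 2 — apply |x|_p = p^{-v_p(x)} = 13^{2} = 169.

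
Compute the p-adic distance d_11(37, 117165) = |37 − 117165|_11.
d_11(37, 117165) = 1/14641

Step 1 — x − y = 37 − 117165 = -117128. Step 2 — v_11(-117128) = 4 (factor: -117128 = −(11^4 · 8); the sign does not affect v_p). Step 3 — |x − y|_11 = 11^{-4} = 1/14641.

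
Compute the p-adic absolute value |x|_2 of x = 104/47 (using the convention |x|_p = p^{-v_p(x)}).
|104/47|_2 = 1/8

Step 1 — compute v_2(x) by factoring powers of 2 out of the numerator and denominator: v_2(104/47) = 3. Step 2 — apply |x|_p = p^{-v_p(x)} = 2^{-3} = 1/8.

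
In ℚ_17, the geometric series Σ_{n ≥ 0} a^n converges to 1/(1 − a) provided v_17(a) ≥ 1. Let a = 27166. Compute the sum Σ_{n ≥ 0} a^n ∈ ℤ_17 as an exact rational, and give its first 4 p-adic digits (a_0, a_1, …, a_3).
Σ a^n = 1/(1 − a) = -1/27165;  first 4 digits = (1, 0, 9, 5)

v_17(a) = 2 ≥ 1, so the series converges in ℤ_17 to 1/(1 − a) = 1/(1 − 27166) = -1/27165. Expand this rational in ℤ_17: compute digits iteratively via d_i = x_i mod 17, x_{i+1} = (x_i − d_i)/17. The first 4 digits are (1, 0, 9, 5).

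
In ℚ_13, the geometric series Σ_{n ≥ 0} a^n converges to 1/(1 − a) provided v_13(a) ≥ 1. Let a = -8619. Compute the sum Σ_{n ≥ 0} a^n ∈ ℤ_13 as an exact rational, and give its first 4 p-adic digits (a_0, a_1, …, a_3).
Σ a^n = 1/(1 − a) = 1/8620;  first 4 digits = (1, 0, 1, 9)

v_13(a) = 2 ≥ 1, so the series converges in ℤ_13 to 1/(1 − a) = 1/(1 − (-8619)) = 1/8620. Expand this rational in ℤ_13: compute digits iteratively via d_i = x_i mod 13, x_{i+1} = (x_i − d_i)/13. The first 4 digits are (1, 0, 1, 9).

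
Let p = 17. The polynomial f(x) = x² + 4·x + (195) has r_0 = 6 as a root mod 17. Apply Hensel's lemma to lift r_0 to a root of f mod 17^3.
r_2 = 839 (mod 4913)

Hensel: r_{i+1} = r_i − f(r_i)·(f′(r_i))^{-1} mod 17^{i+2}, f′(x) = 2x + 4. Iterate:
  r_0 = 6 (mod 17)
  r_1 = 261 (mod 289)
  r_2 = 839 (mod 4913)
Final: r = 839 satisfies f(r) ≡ 0 mod 17^3.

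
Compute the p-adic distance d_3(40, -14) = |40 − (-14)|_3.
d_3(40, -14) = 1/27

Step 1 — x − y = 40 − (-14) = 54. Step 2 — v_3(54) = 3 (factor: 54 = (3^3 · 2); the sign does not affect v_p). Step 3 — |x − y|_3 = 3^{-3} = 1/27.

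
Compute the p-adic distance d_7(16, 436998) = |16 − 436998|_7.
d_7(16, 436998) = 1/16807

Step 1 — x − y = 16 − 436998 = -436982. Step 2 — v_7(-436982) = 5 (factor: -436982 = −(7^5 · 26); the sign does not affect v_p). Step 3 — |x − y|_7 = 7^{-5} = 1/16807.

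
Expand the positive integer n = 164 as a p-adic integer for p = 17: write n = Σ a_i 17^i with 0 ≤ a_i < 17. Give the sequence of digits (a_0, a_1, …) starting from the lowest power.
(a_0, a_1, …) = (11, 9)

Repeated division by 17 gives the digits low-to-high: 164 = 11 + 9·17^1. Digit sequence: (11, 9).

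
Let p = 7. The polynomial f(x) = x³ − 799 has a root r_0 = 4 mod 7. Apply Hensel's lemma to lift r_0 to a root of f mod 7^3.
r_2 = 298 (mod 343)

Hensel: r_{i+1} = r_i − f(r_i)/f′(r_i) mod 7^{i+2}, where f′(x) = 3x². Iterate:
  r_0 = 4 (mod 7)
  r_1 = 4 (mod 49)
  r_2 = 298 (mod 343)
Final: r = 298 with f(r) ≡ 0 mod 7^3.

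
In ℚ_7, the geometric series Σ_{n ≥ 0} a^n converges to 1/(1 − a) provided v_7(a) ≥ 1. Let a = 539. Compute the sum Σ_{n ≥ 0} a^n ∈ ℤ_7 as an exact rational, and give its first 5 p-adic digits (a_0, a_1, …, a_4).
Σ a^n = 1/(1 − a) = -1/538;  first 5 digits = (1, 0, 4, 1, 2)

v_7(a) = 2 ≥ 1, so the series converges in ℤ_7 to 1/(1 − a) = 1/(1 − 539) = -1/538. Expand this rational in ℤ_7: compute digits iteratively via d_i = x_i mod 7, x_{i+1} = (x_i − d_i)/7. The first 5 digits are (1, 0, 4, 1, 2).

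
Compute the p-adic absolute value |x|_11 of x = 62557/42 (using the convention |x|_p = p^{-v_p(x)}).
|62557/42|_11 = 1/1331

Step 1 — compute v_11(x) by factoring powers of 11 out of the numerator and denominator: v_11(62557/42) = 3. Step 2 — apply |x|_p = p^{-v_p(x)} = 11^{-3} = 1/1331.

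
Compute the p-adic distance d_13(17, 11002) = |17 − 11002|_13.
d_13(17, 11002) = 1/2197

Step 1 — x − y = 17 − 11002 = -10985. Step 2 — v_13(-10985) = 3 (factor: -10985 = −(13^3 · 5); the sign does not affect v_p). Step 3 — |x − y|_13 = 13^{-3} = 1/2197.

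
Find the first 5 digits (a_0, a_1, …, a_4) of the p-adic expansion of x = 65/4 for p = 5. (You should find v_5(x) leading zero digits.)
(a_0, …, a_4) = (0, 2, 4, 3, 3)

v_5(65/4) = 1, so a_0 = ... = a_0 = 0. Factor out: x = 5^1 · u with u = 13/4 a unit in ℤ_5. Expand u iteratively via a_{v+i} = u_i mod 5, u_{i+1} = (u_i − a_{v+i})/5:
  u_0 = 13/4;  a_1 = 2;  u_1 = (u_0 − 2)/5 = 1/4
  u_1 = 1/4;  a_2 = 4;  u_2 = (u_1 − 4)/5 = -3/4
  u_2 = -3/4;  a_3 = 3;  u_3 = (u_2 − 3)/5 = -3/4
  u_3 = -3/4;  a_4 = 3;  u_4 = (u_3 − 3)/5 = -3/4
Digits: (0, 2, 4, 3, 3).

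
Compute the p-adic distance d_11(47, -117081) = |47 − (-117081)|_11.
d_11(47, -117081) = 1/14641

Step 1 — x − y = 47 − (-117081) = 117128. Step 2 — v_11(117128) = 4 (factor: 117128 = (11^4 · 8); the sign does not affect v_p). Step 3 — |x − y|_11 = 11^{-4} = 1/14641.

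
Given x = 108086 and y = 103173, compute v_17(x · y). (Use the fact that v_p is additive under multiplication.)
v_17(11151556878) = 6

v_p(x) = 3 (factor: 108086 = 17^3 · 22); v_p(y) = 3 (factor: 103173 = 17^3 · 21). Additivity: v_p(xy) = v_p(x) + v_p(y) = 3 + 3 = 6. (Direct check: xy = 11151556878 = 17^6 · (462).)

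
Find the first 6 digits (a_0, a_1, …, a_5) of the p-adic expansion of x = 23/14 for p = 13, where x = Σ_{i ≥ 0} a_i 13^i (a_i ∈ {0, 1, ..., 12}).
(a_0, …, a_5) = (10, 4, 8, 4, 8, 4)

v_13(23/14) = 0 (numerator and denominator both coprime to 13), so x ∈ ℤ_13^×. Compute digits iteratively via a_i = x_i mod 13, x_{i+1} = (x_i − a_i)/13, with x_0 = x:
  x_0 = 23/14;  a_0 = 10;  x_1 = (x_0 − 10)/13 = -9/14
  x_1 = -9/14;  a_1 = 4;  x_2 = (x_1 − 4)/13 = -5/14
  x_2 = -5/14;  a_2 = 8;  x_3 = (x_2 − 8)/13 = -9/14
  x_3 = -9/14;  a_3 = 4;  x_4 = (x_3 − 4)/13 = -5/14
  x_4 = -5/14;  a_4 = 8;  x_5 = (x_4 − 8)/13 = -9/14
  x_5 = -9/14;  a_5 = 4;  x_6 = (x_5 − 4)/13 = -5/14
Digits: (10, 4, 8, 4, 8, 4).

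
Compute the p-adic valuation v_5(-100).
v_5(-100) = 2

v_5(n) is the largest exponent k such that 5^k divides n. Factor out: -100 = -5^2 · 4. (Sign doesn't affect v_p.) So v_5(-100) = 2.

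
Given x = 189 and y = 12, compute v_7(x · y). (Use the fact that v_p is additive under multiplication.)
v_7(2268) = 1

v_p(x) = 1 (factor: 189 = 7^1 · 27); v_p(y) = 0 (factor: 12 = 7^0 · 12). Additivity: v_p(xy) = v_p(x) + v_p(y) = 1 + 0 = 1. (Direct check: xy = 2268 = 7^1 · (324).)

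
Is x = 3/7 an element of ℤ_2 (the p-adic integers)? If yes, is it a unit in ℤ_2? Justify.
x ∈ ℤ_2^× (unit); v_2(x) = 0

ℤ_2 = {x ∈ ℚ_2 : v_2(x) ≥ 0} and ℤ_2^× = {x ∈ ℤ_2 : v_2(x) = 0}. Here v_2(3/7) = v_2(num) − v_2(den) = 0; compare against these criteria.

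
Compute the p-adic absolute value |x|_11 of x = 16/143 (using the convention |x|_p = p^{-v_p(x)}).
|16/143|_11 = 11

Step 1 — compute v_11(x) by factoring powers of 11 out of the numerator and denominator: v_11(16/143) = -1. Step 2 — apply |x|_p = p^{-v_p(x)} = 11^{1} = 11.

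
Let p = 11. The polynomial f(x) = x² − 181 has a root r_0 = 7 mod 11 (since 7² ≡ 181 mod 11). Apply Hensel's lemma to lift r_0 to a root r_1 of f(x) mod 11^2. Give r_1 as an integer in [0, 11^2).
r_1 = 51 (mod 121)

Hensel's recurrence: r_{i+1} = r_i − f(r_i)·(f′(r_i))^{-1} mod 11^{i+2}, with f′(x) = 2x. Iterate:
  r_0 = 7 (mod 11)
  r_1 = 51 (mod 121)
Final: r_1 = 51, and one checks f(r_1) ≡ 0 mod 11^2.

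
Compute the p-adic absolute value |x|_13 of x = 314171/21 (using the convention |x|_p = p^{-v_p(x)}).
|314171/21|_13 = 1/28561

Step 1 — compute v_13(x) by factoring powers of 13 out of the numerator and denominator: v_13(314171/21) = 4. Step 2 — apply |x|_p = p^{-v_p(x)} = 13^{-4} = 1/28561.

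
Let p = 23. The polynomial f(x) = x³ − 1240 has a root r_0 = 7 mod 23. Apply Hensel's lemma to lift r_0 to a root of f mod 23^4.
r_3 = 69582 (mod 279841)

Hensel: r_{i+1} = r_i − f(r_i)/f′(r_i) mod 23^{i+2}, where f′(x) = 3x². Iterate:
  r_0 = 7 (mod 23)
  r_1 = 283 (mod 529)
  r_2 = 8747 (mod 12167)
  r_3 = 69582 (mod 279841)
Final: r = 69582 with f(r) ≡ 0 mod 23^4.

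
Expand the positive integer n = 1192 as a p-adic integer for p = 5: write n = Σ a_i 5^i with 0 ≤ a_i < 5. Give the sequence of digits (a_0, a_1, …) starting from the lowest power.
(a_0, a_1, …) = (2, 3, 2, 4, 1)

Repeated division by 5 gives the digits low-to-high: 1192 = 2 + 3·5^1 + 2·5^2 + 4·5^3 + 1·5^4. Digit sequence: (2, 3, 2, 4, 1).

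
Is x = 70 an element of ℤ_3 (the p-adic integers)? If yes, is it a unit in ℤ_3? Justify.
x ∈ ℤ_3^× (unit); v_3(x) = 0

ℤ_3 = {x ∈ ℚ_3 : v_3(x) ≥ 0} and ℤ_3^× = {x ∈ ℤ_3 : v_3(x) = 0}. Here v_3(70) = v_3(num) − v_3(den) = 0; compare against these criteria.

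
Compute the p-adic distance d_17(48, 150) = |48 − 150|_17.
d_17(48, 150) = 1/17

Step 1 — x − y = 48 − 150 = -102. Step 2 — v_17(-102) = 1 (factor: -102 = −(17^1 · 6); the sign does not affect v_p). Step 3 — |x − y|_17 = 17^{-1} = 1/17.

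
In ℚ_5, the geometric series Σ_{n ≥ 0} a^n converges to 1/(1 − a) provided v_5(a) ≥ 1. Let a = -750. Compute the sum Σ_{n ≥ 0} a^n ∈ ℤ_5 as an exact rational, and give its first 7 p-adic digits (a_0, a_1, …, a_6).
Σ a^n = 1/(1 − a) = 1/751;  first 7 digits = (1, 0, 0, 4, 3, 4, 0)

v_5(a) = 3 ≥ 1, so the series converges in ℤ_5 to 1/(1 − a) = 1/(1 − (-750)) = 1/751. Expand this rational in ℤ_5: compute digits iteratively via d_i = x_i mod 5, x_{i+1} = (x_i − d_i)/5. The first 7 digits are (1, 0, 0, 4, 3, 4, 0).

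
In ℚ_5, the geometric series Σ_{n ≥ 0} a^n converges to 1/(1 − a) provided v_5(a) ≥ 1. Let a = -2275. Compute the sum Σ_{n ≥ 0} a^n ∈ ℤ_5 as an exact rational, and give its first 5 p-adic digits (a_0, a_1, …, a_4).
Σ a^n = 1/(1 − a) = 1/2276;  first 5 digits = (1, 0, 4, 1, 2)

v_5(a) = 2 ≥ 1, so the series converges in ℤ_5 to 1/(1 − a) = 1/(1 − (-2275)) = 1/2276. Expand this rational in ℤ_5: compute digits iteratively via d_i = x_i mod 5, x_{i+1} = (x_i − d_i)/5. The first 5 digits are (1, 0, 4, 1, 2).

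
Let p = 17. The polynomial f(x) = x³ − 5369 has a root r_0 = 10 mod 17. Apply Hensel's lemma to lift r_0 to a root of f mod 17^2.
r_1 = 197 (mod 289)

Hensel: r_{i+1} = r_i − f(r_i)/f′(r_i) mod 17^{i+2}, where f′(x) = 3x². Iterate:
  r_0 = 10 (mod 17)
  r_1 = 197 (mod 289)
Final: r = 197 with f(r) ≡ 0 mod 17^2.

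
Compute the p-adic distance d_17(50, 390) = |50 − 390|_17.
d_17(50, 390) = 1/17

Step 1 — x − y = 50 − 390 = -340. Step 2 — v_17(-340) = 1 (factor: -340 = −(17^1 · 20); the sign does not affect v_p). Step 3 — |x − y|_17 = 17^{-1} = 1/17.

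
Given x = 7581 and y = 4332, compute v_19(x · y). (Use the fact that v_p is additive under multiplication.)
v_19(32840892) = 4

v_p(x) = 2 (factor: 7581 = 19^2 · 21); v_p(y) = 2 (factor: 4332 = 19^2 · 12). Additivity: v_p(xy) = v_p(x) + v_p(y) = 2 + 2 = 4. (Direct check: xy = 32840892 = 19^4 · (252).)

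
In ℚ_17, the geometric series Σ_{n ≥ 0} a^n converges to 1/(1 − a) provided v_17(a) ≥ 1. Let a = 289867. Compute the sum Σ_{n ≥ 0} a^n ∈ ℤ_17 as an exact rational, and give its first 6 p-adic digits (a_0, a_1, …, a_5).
Σ a^n = 1/(1 − a) = -1/289866;  first 6 digits = (1, 0, 0, 8, 3, 0)

v_17(a) = 3 ≥ 1, so the series converges in ℤ_17 to 1/(1 − a) = 1/(1 − 289867) = -1/289866. Expand this rational in ℤ_17: compute digits iteratively via d_i = x_i mod 17, x_{i+1} = (x_i − d_i)/17. The first 6 digits are (1, 0, 0, 8, 3, 0).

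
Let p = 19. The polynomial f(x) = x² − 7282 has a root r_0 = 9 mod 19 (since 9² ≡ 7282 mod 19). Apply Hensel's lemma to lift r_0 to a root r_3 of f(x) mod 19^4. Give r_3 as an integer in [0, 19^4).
r_3 = 14107 (mod 130321)

Hensel's recurrence: r_{i+1} = r_i − f(r_i)·(f′(r_i))^{-1} mod 19^{i+2}, with f′(x) = 2x. Iterate:
  r_0 = 9 (mod 19)
  r_1 = 28 (mod 361)
  r_2 = 389 (mod 6859)
  r_3 = 14107 (mod 130321)
Final: r_3 = 14107, and one checks f(r_3) ≡ 0 mod 19^4.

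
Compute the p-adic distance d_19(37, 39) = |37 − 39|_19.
d_19(37, 39) = 1

Step 1 — x − y = 37 − 39 = -2. Step 2 — v_19(-2) = 0 (factor: -2 = −(19^0 · 2); the sign does not affect v_p). Step 3 — |x − y|_19 = 19^{0} = 1.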